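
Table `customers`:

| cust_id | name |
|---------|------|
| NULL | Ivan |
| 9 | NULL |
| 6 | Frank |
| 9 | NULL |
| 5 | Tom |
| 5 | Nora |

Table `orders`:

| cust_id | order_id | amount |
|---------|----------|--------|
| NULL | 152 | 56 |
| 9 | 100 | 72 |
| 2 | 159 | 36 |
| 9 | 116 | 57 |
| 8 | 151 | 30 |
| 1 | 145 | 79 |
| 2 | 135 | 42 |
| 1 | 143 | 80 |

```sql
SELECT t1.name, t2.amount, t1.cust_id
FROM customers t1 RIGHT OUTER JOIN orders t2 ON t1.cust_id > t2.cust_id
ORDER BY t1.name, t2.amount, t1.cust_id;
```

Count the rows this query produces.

25

RIGHT JOIN keeps every row from `orders`; unmatched rows get NULL for `customers`'s columns.
Matching on t1.cust_id > t2.cust_id. A NULL in a compared column never satisfies the condition.
- t1 (cust_id=NULL) has no partner in t2.
- t1 (cust_id=9) pairs with 5 row(s) of t2.
- t1 (cust_id=6) pairs with 4 row(s) of t2.
- t1 (cust_id=9) pairs with 5 row(s) of t2.
- t1 (cust_id=5) pairs with 4 row(s) of t2.
- t1 (cust_id=5) pairs with 4 row(s) of t2.
- 3 row(s) from t2 found no t1 partner → padded with NULL.
Total: 22 matched + 3 padded = 25 rows.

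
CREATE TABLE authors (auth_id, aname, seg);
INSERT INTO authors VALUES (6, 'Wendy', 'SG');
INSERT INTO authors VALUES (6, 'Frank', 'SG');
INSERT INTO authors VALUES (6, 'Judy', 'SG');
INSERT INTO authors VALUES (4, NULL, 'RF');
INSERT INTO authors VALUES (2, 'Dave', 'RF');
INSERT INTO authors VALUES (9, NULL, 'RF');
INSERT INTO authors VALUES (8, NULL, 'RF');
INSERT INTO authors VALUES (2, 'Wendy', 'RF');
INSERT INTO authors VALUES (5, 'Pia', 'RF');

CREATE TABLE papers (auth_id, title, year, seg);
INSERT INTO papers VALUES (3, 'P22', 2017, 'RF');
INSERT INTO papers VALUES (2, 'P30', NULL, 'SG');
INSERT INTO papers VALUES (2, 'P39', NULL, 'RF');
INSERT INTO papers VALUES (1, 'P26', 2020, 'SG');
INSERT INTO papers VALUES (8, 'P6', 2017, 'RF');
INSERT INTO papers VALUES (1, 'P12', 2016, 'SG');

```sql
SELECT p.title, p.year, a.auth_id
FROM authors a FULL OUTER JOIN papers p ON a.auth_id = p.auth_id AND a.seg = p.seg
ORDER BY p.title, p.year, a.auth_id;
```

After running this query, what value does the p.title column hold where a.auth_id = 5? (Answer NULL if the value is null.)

FULL OUTER JOIN keeps every row from both sides; unmatched rows get NULL for the other side's columns.
Matching on a.auth_id = p.auth_id AND a.seg = p.seg.
- a (auth_id=6, seg=SG) has no partner → padded with NULL.
- a (auth_id=6, seg=SG) has no partner → padded with NULL.
- a (auth_id=6, seg=SG) has no partner → padded with NULL.
- a (auth_id=4, seg=RF) has no partner → padded with NULL.
- a (auth_id=2, seg=RF) pairs with 1 row(s) of p.
- a (auth_id=9, seg=RF) has no partner → padded with NULL.
- a (auth_id=8, seg=RF) pairs with 1 row(s) of p.
- a (auth_id=2, seg=RF) pairs with 1 row(s) of p.
- a (auth_id=5, seg=RF) has no partner → padded with NULL.
- 4 row(s) from p found no a partner → padded with NULL.

NULL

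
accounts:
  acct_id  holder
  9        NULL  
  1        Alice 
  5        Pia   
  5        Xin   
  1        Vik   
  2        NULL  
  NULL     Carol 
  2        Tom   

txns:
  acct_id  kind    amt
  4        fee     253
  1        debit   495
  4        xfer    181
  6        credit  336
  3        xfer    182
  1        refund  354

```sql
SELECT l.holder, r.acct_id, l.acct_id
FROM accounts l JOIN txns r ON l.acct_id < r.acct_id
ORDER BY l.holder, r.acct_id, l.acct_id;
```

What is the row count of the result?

INNER JOIN keeps only pairs where the ON condition holds.
Matching on l.acct_id < r.acct_id. A NULL in a compared column never satisfies the condition.
- acct_id=9: no matching r row, dropped.
- acct_id=1: 4 matching r row(s), so 4 row(s) emitted.
- acct_id=5: 1 matching r row(s), so 1 row(s) emitted.
- acct_id=5: 1 matching r row(s), so 1 row(s) emitted.
- acct_id=1: 4 matching r row(s), so 4 row(s) emitted.
- acct_id=2: 4 matching r row(s), so 4 row(s) emitted.
- acct_id=NULL: no matching r row, dropped.
- acct_id=2: 4 matching r row(s), so 4 row(s) emitted.
Total: 18 rows.

18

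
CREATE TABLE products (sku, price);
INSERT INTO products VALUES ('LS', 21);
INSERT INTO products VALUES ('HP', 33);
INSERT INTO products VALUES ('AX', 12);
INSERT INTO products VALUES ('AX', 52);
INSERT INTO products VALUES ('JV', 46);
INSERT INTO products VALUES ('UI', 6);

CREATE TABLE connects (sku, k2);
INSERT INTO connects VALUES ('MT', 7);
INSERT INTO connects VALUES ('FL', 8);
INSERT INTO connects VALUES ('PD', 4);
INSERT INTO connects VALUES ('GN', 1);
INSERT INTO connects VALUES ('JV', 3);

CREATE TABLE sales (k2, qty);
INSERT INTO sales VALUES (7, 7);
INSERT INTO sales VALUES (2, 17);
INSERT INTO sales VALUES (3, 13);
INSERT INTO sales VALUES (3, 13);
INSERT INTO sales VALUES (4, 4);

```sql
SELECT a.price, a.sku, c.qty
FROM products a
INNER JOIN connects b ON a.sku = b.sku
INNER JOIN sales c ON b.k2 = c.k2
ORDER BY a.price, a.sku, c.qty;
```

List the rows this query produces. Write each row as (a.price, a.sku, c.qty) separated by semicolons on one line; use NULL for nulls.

Step 1 — a INNER JOIN b on sku → 1 row(s).
Then INNER JOIN `sales c` on k2: keep only rows whose b.k2 appears in c.

(46, JV, 13); (46, JV, 13)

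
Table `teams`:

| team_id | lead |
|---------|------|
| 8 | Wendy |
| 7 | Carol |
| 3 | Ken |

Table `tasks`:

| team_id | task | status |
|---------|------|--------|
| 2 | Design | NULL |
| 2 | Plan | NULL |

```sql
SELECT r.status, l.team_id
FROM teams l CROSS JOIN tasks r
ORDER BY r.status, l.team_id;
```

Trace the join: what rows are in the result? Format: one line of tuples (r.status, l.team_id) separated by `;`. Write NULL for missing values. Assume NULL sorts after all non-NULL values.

CROSS JOIN pairs every row of `teams` with every row of `tasks`: 3 × 2 = 6 rows.

(NULL, 3); (NULL, 3); (NULL, 7); (NULL, 7); (NULL, 8); (NULL, 8)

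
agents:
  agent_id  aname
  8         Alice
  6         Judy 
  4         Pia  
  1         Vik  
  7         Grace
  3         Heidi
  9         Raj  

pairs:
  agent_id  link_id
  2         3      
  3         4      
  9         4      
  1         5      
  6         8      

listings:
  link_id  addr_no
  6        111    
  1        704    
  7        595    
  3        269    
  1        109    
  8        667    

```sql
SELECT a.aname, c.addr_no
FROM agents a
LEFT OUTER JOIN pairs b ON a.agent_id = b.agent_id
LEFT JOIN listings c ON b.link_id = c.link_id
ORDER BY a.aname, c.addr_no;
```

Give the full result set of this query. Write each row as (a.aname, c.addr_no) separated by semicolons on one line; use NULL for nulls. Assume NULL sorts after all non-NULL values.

(Alice, NULL); (Grace, NULL); (Heidi, NULL); (Judy, 667); (Pia, NULL); (Raj, NULL); (Vik, NULL)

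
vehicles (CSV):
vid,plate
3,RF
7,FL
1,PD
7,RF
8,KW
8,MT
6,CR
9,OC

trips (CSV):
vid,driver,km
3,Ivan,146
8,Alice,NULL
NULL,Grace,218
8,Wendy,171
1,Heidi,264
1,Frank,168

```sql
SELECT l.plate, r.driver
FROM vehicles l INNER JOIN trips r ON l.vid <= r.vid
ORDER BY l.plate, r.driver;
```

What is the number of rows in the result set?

18

INNER JOIN keeps only pairs where the ON condition holds.
Matching on l.vid <= r.vid. A NULL in a compared column never satisfies the condition.
Matched pairs: 18.
Total: 18 rows.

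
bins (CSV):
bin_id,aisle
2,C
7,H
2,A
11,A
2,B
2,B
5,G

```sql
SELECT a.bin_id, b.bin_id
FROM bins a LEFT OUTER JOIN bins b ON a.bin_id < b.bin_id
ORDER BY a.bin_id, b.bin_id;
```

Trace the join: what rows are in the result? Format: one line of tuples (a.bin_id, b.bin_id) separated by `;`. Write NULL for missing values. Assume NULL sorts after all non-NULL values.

LEFT JOIN keeps every row from `bins a`; unmatched rows get NULL for `bins b`'s columns.
Matching on a.bin_id < b.bin_id.
Matched pairs: 15; unmatched a rows kept: 1.

(2, 5); (2, 5); (2, 5); (2, 5); (2, 7); (2, 7); (2, 7); (2, 7); (2, 11); (2, 11); (2, 11); (2, 11); (5, 7); (5, 11); (7, 11); (11, NULL)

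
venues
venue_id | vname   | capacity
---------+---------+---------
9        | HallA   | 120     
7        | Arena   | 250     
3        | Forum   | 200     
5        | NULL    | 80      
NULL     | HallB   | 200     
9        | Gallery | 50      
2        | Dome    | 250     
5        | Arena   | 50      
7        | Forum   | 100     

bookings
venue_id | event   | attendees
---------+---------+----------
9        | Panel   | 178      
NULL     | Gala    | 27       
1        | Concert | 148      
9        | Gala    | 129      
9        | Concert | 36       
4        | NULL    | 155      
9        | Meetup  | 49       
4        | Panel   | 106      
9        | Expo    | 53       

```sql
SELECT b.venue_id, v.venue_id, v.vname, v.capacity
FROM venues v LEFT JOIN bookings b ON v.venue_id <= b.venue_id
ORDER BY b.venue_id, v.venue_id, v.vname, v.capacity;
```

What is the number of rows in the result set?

LEFT JOIN keeps every row from `venues`; unmatched rows get NULL for `bookings`'s columns.
Matching on v.venue_id <= b.venue_id. A NULL in a compared column never satisfies the condition.
- venue_id=9: 5 matching b row(s), so 5 row(s) emitted.
- venue_id=7: 5 matching b row(s), so 5 row(s) emitted.
- venue_id=3: 7 matching b row(s), so 7 row(s) emitted.
- venue_id=5: 5 matching b row(s), so 5 row(s) emitted.
- venue_id=NULL: no b row matches, row kept with b columns NULL.
- venue_id=9: 5 matching b row(s), so 5 row(s) emitted.
- venue_id=2: 7 matching b row(s), so 7 row(s) emitted.
- venue_id=5: 5 matching b row(s), so 5 row(s) emitted.
- venue_id=7: 5 matching b row(s), so 5 row(s) emitted.
Total: 44 matched + 1 padded = 45 rows.

45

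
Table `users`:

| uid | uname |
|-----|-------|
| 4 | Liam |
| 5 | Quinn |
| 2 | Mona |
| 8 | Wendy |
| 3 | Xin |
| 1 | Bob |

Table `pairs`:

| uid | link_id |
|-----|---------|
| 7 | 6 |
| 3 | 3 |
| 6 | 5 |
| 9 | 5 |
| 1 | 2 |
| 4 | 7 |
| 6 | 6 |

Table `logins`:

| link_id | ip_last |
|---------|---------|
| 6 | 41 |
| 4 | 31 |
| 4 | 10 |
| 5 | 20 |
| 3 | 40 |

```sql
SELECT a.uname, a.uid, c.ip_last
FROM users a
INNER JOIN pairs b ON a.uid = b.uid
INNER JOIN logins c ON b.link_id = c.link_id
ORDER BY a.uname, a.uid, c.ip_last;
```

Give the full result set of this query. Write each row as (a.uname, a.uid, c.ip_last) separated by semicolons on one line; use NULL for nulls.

(Xin, 3, 40)

Evaluate left to right. First `users a INNER JOIN pairs b` on uid: 3 row(s).
Then INNER JOIN `logins c` on link_id: keep only rows whose b.link_id appears in c.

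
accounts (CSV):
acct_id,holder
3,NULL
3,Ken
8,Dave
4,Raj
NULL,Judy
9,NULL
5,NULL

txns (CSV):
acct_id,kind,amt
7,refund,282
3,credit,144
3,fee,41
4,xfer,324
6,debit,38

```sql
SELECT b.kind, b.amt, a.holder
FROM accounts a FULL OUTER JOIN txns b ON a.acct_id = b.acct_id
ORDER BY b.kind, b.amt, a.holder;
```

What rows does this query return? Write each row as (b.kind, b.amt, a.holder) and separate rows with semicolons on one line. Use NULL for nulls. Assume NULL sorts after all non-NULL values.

(credit, 144, Ken); (credit, 144, NULL); (debit, 38, NULL); (fee, 41, Ken); (fee, 41, NULL); (refund, 282, NULL); (xfer, 324, Raj); (NULL, NULL, Dave); (NULL, NULL, Judy); (NULL, NULL, NULL); (NULL, NULL, NULL)

FULL OUTER JOIN keeps every row from both sides; unmatched rows get NULL for the other side's columns.
Matching on a.acct_id = b.acct_id. A NULL in a compared column never satisfies the condition.
- a row (acct_id=3): matches 2 b row(s) → 2 output row(s).
- a row (acct_id=3): matches 2 b row(s) → 2 output row(s).
- a row (acct_id=8): no match → kept, b columns NULL.
- a row (acct_id=4): matches 1 b row(s) → 1 output row(s).
- a row (acct_id=NULL): no match → kept, b columns NULL.
- a row (acct_id=9): no match → kept, b columns NULL.
- a row (acct_id=5): no match → kept, b columns NULL.
- plus 2 unmatched b row(s), each kept with NULL a columns.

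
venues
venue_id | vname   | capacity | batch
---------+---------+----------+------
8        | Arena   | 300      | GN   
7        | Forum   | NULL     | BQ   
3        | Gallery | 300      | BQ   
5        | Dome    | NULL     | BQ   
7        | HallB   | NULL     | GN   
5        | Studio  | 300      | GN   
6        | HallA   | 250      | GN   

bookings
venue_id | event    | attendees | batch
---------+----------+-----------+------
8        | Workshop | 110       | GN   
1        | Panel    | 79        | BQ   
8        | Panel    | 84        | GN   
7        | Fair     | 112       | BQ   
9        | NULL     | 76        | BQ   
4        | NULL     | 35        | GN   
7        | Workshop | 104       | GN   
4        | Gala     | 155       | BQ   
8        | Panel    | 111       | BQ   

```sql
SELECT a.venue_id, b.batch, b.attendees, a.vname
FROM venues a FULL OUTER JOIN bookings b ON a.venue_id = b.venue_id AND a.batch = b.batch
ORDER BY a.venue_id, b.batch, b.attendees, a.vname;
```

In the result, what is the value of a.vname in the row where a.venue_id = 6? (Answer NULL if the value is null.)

FULL OUTER JOIN keeps every row from both sides; unmatched rows get NULL for the other side's columns.
Matching on a.venue_id = b.venue_id AND a.batch = b.batch.
- a[0] venue_id=8, batch=GN → 2 match(es) in b → 2 row(s).
- a[1] venue_id=7, batch=BQ → 1 match(es) in b → 1 row(s).
- a[2] venue_id=3, batch=BQ → no match; kept with NULLs on the b side.
- a[3] venue_id=5, batch=BQ → no match; kept with NULLs on the b side.
- a[4] venue_id=7, batch=GN → 1 match(es) in b → 1 row(s).
- a[5] venue_id=5, batch=GN → no match; kept with NULLs on the b side.
- a[6] venue_id=6, batch=GN → no match; kept with NULLs on the b side.
- 5 b row(s) had no a match → kept, a columns NULL.

HallA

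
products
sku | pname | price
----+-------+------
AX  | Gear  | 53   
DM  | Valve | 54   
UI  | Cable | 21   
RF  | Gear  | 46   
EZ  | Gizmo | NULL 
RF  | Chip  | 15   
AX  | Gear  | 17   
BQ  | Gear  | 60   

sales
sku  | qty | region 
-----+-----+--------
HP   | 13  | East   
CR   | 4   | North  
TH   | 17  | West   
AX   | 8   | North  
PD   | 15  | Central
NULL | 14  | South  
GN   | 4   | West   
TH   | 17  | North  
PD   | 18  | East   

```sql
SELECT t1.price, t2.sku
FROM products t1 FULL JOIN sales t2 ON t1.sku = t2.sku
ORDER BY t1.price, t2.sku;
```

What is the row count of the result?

FULL OUTER JOIN keeps every row from both sides; unmatched rows get NULL for the other side's columns.
Matching on t1.sku = t2.sku. A NULL in a compared column never satisfies the condition.
- sku=AX: 1 matching t2 row(s), so 1 row(s) emitted.
- sku=DM: no t2 row matches, row kept with t2 columns NULL.
- sku=UI: no t2 row matches, row kept with t2 columns NULL.
- sku=RF: no t2 row matches, row kept with t2 columns NULL.
- sku=EZ: no t2 row matches, row kept with t2 columns NULL.
- sku=RF: no t2 row matches, row kept with t2 columns NULL.
- sku=AX: 1 matching t2 row(s), so 1 row(s) emitted.
- sku=BQ: no t2 row matches, row kept with t2 columns NULL.
- 8 row(s) from t2 found no t1 partner → padded with NULL.
Total: 2 matched + 14 padded = 16 rows.

16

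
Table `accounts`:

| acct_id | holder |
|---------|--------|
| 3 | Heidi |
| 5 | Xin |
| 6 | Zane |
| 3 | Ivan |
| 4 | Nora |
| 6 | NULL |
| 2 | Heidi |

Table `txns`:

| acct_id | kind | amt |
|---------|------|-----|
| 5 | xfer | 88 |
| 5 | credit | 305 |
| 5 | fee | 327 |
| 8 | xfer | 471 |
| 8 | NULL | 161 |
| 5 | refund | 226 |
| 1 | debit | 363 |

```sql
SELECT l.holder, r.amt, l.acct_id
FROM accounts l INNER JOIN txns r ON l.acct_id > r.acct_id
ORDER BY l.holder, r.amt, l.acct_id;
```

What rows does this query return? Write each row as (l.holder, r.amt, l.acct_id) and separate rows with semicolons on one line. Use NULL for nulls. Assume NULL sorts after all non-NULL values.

(Heidi, 363, 2); (Heidi, 363, 3); (Ivan, 363, 3); (Nora, 363, 4); (Xin, 363, 5); (Zane, 88, 6); (Zane, 226, 6); (Zane, 305, 6); (Zane, 327, 6); (Zane, 363, 6); (NULL, 88, 6); (NULL, 226, 6); (NULL, 305, 6); (NULL, 327, 6); (NULL, 363, 6)

INNER JOIN keeps only pairs where the ON condition holds.
Matching on l.acct_id > r.acct_id.
Matched pairs: 15.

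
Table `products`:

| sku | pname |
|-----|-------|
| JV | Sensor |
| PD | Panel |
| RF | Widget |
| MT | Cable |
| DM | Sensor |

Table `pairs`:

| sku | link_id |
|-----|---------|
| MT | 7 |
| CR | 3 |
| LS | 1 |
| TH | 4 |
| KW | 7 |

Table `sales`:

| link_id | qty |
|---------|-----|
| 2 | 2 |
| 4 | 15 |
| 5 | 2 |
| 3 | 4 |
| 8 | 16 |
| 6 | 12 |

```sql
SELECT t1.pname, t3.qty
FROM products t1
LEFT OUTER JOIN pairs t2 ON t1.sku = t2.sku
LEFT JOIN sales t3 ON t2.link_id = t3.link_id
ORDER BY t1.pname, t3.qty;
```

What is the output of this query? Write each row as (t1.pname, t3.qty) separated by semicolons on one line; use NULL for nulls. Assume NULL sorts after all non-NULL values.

(Cable, NULL); (Panel, NULL); (Sensor, NULL); (Sensor, NULL); (Widget, NULL)

Evaluate left to right. First `products t1 LEFT JOIN pairs t2` on sku: 5 row(s).
Then LEFT JOIN `sales t3` on link_id: each of those 5 rows is kept; rows whose t2.link_id has no match in t3 get NULL for t3's columns.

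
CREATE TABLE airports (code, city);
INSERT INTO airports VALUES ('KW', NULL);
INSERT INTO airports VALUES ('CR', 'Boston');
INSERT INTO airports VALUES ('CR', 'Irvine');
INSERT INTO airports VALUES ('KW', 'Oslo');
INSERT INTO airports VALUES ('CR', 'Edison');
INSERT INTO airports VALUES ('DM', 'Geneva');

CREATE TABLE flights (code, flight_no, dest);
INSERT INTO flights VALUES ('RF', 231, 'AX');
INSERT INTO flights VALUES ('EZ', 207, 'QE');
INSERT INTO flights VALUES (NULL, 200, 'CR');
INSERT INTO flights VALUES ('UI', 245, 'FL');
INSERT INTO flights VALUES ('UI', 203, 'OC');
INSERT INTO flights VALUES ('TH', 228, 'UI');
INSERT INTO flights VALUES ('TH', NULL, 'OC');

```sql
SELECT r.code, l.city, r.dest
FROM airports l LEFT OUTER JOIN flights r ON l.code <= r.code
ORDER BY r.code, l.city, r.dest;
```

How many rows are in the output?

LEFT JOIN keeps every row from `airports`; unmatched rows get NULL for `flights`'s columns.
Matching on l.code <= r.code. A NULL in a compared column never satisfies the condition.
Matched pairs: 34; unmatched l rows kept: 0.
Total: 34 rows.

34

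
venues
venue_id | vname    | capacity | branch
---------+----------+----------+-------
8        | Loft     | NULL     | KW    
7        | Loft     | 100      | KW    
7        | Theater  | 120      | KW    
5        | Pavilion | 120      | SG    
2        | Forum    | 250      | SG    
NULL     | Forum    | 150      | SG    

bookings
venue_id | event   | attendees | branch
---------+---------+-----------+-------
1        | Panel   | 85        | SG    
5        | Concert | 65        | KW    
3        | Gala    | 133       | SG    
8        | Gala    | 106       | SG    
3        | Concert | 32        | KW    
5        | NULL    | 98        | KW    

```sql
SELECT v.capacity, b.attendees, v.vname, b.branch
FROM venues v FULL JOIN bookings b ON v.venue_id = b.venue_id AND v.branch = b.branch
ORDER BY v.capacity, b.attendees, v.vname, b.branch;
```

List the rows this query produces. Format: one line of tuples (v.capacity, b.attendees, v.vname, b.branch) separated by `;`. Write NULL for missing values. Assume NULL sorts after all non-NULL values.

(100, NULL, Loft, NULL); (120, NULL, Pavilion, NULL); (120, NULL, Theater, NULL); (150, NULL, Forum, NULL); (250, NULL, Forum, NULL); (NULL, 32, NULL, KW); (NULL, 65, NULL, KW); (NULL, 85, NULL, SG); (NULL, 98, NULL, KW); (NULL, 106, NULL, SG); (NULL, 133, NULL, SG); (NULL, NULL, Loft, NULL)

FULL OUTER JOIN keeps every row from both sides; unmatched rows get NULL for the other side's columns.
Matching on v.venue_id = b.venue_id AND v.branch = b.branch. A NULL in a compared column never satisfies the condition.
- venue_id=8, branch=KW: no b row matches, row kept with b columns NULL.
- venue_id=7, branch=KW: no b row matches, row kept with b columns NULL.
- venue_id=7, branch=KW: no b row matches, row kept with b columns NULL.
- venue_id=5, branch=SG: no b row matches, row kept with b columns NULL.
- venue_id=2, branch=SG: no b row matches, row kept with b columns NULL.
- venue_id=NULL, branch=SG: no b row matches, row kept with b columns NULL.
- 6 row(s) from b found no v partner → padded with NULL.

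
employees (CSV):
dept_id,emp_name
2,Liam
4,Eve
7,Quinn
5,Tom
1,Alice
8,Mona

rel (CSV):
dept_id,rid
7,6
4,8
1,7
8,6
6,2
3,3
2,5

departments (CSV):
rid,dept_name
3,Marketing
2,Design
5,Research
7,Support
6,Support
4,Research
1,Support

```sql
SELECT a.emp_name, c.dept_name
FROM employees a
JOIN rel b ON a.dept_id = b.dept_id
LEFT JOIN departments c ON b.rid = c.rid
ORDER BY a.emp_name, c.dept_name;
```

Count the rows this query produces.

5

Step 1 — a INNER JOIN b on dept_id → 5 row(s).
Then LEFT JOIN `departments c` on rid: each of those 5 rows is kept; rows whose b.rid has no match in c get NULL for c's columns.
Result: 5 row(s).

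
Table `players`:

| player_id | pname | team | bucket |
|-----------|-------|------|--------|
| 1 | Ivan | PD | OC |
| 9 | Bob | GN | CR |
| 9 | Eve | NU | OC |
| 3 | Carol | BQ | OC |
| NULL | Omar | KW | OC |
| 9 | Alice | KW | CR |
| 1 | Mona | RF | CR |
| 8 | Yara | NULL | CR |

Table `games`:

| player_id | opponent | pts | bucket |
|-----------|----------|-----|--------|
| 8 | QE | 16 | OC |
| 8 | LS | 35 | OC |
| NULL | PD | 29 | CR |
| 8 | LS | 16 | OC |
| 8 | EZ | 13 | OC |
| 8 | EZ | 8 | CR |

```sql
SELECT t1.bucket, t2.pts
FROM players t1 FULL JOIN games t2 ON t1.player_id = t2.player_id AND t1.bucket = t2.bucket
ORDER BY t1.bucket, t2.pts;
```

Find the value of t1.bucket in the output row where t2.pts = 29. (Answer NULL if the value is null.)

NULL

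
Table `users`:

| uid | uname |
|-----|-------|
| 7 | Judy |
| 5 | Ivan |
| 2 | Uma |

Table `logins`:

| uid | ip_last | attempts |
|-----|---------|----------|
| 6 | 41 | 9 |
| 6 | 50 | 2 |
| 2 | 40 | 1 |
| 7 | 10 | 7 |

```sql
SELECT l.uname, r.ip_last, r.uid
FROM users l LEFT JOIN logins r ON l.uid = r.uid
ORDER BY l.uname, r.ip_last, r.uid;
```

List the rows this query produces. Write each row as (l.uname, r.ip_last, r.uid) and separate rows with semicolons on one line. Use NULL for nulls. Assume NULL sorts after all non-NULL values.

(Ivan, NULL, NULL); (Judy, 10, 7); (Uma, 40, 2)

LEFT JOIN keeps every row from `users`; unmatched rows get NULL for `logins`'s columns.
Matching on l.uid = r.uid.
- l (uid=7) pairs with 1 row(s) of r.
- l (uid=5) has no partner → padded with NULL.
- l (uid=2) pairs with 1 row(s) of r.
After projecting and ordering:
l.uname | r.ip_last | r.uid
Ivan | NULL | NULL
Judy | 10 | 7
Uma | 40 | 2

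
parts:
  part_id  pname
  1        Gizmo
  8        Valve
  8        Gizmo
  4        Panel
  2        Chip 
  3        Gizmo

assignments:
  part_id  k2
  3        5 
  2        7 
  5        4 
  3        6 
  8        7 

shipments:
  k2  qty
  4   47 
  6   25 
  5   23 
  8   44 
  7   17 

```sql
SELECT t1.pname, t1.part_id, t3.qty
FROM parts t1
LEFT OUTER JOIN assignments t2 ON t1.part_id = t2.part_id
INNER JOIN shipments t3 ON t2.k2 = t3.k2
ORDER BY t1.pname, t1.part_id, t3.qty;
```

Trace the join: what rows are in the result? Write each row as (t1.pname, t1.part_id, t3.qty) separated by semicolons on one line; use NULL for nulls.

Joins associate left-to-right: parts LEFT JOIN assignments on part_id gives 7 intermediate row(s).
Then INNER JOIN `shipments t3` on k2: keep only rows whose t2.k2 appears in t3.

(Chip, 2, 17); (Gizmo, 3, 23); (Gizmo, 3, 25); (Gizmo, 8, 17); (Valve, 8, 17)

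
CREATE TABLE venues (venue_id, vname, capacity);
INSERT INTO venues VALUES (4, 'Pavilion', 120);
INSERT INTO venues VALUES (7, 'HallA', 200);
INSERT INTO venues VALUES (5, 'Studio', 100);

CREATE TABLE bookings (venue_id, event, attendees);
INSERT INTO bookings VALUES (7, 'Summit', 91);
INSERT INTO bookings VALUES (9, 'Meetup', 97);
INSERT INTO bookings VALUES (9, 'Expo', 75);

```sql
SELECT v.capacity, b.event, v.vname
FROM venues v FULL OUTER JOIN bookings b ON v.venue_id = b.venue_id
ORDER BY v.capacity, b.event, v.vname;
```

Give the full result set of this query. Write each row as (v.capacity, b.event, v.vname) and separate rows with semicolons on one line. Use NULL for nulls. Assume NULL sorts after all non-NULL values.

FULL OUTER JOIN keeps every row from both sides; unmatched rows get NULL for the other side's columns.
Matching on v.venue_id = b.venue_id.
- v (venue_id=4) has no partner → padded with NULL.
- v (venue_id=7) pairs with 1 row(s) of b.
- v (venue_id=5) has no partner → padded with NULL.
- 2 row(s) from b found no v partner → padded with NULL.
After projecting and ordering:
v.capacity | b.event | v.vname
100 | NULL | Studio
120 | NULL | Pavilion
200 | Summit | HallA
NULL | Expo | NULL
NULL | Meetup | NULL

(100, NULL, Studio); (120, NULL, Pavilion); (200, Summit, HallA); (NULL, Expo, NULL); (NULL, Meetup, NULL)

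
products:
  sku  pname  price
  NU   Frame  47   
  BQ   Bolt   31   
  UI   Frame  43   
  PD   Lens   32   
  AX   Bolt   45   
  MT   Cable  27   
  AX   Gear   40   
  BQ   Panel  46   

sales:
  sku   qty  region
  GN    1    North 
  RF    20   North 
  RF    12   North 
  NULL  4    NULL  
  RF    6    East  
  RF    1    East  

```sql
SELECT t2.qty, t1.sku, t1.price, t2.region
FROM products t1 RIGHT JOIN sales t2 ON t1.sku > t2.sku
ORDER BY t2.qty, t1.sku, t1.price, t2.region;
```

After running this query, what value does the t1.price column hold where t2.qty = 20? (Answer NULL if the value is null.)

43

RIGHT JOIN keeps every row from `sales`; unmatched rows get NULL for `products`'s columns.
Matching on t1.sku > t2.sku. A NULL in a compared column never satisfies the condition.
Matched pairs: 8; unmatched t2 rows kept: 1.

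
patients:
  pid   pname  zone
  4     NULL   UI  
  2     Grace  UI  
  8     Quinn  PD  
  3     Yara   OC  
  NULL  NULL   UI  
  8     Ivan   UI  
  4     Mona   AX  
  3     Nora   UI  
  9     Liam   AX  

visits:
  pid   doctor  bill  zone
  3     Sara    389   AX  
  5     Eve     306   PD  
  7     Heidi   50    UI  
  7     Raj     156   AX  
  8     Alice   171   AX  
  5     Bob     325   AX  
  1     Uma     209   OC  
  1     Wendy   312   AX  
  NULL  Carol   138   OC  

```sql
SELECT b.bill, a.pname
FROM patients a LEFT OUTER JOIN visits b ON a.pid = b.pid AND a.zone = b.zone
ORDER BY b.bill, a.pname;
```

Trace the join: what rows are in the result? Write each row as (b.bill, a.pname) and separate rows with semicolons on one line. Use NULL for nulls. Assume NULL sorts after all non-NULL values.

(NULL, Grace); (NULL, Ivan); (NULL, Liam); (NULL, Mona); (NULL, Nora); (NULL, Quinn); (NULL, Yara); (NULL, NULL); (NULL, NULL)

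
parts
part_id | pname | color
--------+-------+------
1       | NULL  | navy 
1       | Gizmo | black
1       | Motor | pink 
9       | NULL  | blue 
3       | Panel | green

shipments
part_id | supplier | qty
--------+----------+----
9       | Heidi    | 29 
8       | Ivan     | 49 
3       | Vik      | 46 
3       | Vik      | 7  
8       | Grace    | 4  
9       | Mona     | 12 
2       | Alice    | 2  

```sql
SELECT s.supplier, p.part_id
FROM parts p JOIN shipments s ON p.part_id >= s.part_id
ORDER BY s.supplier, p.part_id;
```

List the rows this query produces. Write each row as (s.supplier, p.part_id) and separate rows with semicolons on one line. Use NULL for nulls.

(Alice, 3); (Alice, 9); (Grace, 9); (Heidi, 9); (Ivan, 9); (Mona, 9); (Vik, 3); (Vik, 3); (Vik, 9); (Vik, 9)

INNER JOIN keeps only pairs where the ON condition holds.
Matching on p.part_id >= s.part_id.
- p row (part_id=1): no match → dropped.
- p row (part_id=1): no match → dropped.
- p row (part_id=1): no match → dropped.
- p row (part_id=9): matches 7 s row(s) → 7 output row(s).
- p row (part_id=3): matches 3 s row(s) → 3 output row(s).
After projecting and ordering:
s.supplier | p.part_id
Alice | 3
Alice | 9
Grace | 9
Heidi | 9
Ivan | 9
Mona | 9
Vik | 3
Vik | 3
Vik | 9
Vik | 9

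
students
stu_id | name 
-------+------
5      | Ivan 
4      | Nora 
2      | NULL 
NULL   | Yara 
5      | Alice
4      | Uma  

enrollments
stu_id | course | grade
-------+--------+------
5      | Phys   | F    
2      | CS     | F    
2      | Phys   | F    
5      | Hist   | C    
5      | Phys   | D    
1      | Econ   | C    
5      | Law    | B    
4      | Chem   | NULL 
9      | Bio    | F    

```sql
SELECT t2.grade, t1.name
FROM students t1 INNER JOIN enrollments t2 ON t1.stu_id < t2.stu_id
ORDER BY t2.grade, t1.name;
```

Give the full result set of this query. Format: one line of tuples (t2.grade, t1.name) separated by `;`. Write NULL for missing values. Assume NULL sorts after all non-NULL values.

(B, Nora); (B, Uma); (B, NULL); (C, Nora); (C, Uma); (C, NULL); (D, Nora); (D, Uma); (D, NULL); (F, Alice); (F, Ivan); (F, Nora); (F, Nora); (F, Uma); (F, Uma); (F, NULL); (F, NULL); (NULL, NULL)

INNER JOIN keeps only pairs where the ON condition holds.
Matching on t1.stu_id < t2.stu_id. A NULL in a compared column never satisfies the condition.
- t1 (stu_id=5) pairs with 1 row(s) of t2.
- t1 (stu_id=4) pairs with 5 row(s) of t2.
- t1 (stu_id=2) pairs with 6 row(s) of t2.
- t1 (stu_id=NULL) has no partner → excluded.
- t1 (stu_id=5) pairs with 1 row(s) of t2.
- t1 (stu_id=4) pairs with 5 row(s) of t2.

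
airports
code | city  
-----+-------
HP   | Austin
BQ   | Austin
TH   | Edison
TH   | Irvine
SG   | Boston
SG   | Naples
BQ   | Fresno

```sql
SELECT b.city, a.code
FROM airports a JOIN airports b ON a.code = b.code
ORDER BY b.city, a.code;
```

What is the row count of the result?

13

INNER JOIN keeps only pairs where the ON condition holds.
Matching on a.code = b.code.
Matched pairs: 13.
Total: 13 rows.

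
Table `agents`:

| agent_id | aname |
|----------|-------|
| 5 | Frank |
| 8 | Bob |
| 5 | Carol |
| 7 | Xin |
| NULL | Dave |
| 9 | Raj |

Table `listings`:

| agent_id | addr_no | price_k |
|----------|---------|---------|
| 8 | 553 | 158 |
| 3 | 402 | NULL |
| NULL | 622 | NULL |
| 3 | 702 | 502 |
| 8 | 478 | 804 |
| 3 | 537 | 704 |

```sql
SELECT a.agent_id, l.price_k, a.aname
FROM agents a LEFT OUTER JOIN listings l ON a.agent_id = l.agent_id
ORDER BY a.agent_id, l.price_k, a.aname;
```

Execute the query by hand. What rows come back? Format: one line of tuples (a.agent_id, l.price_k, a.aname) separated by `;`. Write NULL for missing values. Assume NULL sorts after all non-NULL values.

LEFT JOIN keeps every row from `agents`; unmatched rows get NULL for `listings`'s columns.
Matching on a.agent_id = l.agent_id. A NULL in a compared column never satisfies the condition.
- a row (agent_id=5): no match → kept, l columns NULL.
- a row (agent_id=8): matches 2 l row(s) → 2 output row(s).
- a row (agent_id=5): no match → kept, l columns NULL.
- a row (agent_id=7): no match → kept, l columns NULL.
- a row (agent_id=NULL): no match → kept, l columns NULL.
- a row (agent_id=9): no match → kept, l columns NULL.
After projecting and ordering:
a.agent_id | l.price_k | a.aname
5 | NULL | Carol
5 | NULL | Frank
7 | NULL | Xin
8 | 158 | Bob
8 | 804 | Bob
9 | NULL | Raj
NULL | NULL | Dave

(5, NULL, Carol); (5, NULL, Frank); (7, NULL, Xin); (8, 158, Bob); (8, 804, Bob); (9, NULL, Raj); (NULL, NULL, Dave)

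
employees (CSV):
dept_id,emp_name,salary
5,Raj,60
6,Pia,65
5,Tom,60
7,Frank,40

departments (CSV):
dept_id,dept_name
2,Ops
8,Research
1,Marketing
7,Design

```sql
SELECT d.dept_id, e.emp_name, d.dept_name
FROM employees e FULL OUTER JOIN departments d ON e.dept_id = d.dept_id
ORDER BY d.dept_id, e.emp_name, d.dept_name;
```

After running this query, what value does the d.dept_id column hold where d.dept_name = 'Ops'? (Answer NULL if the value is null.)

FULL OUTER JOIN keeps every row from both sides; unmatched rows get NULL for the other side's columns.
Matching on e.dept_id = d.dept_id.
- e[0] dept_id=5 → no match; kept with NULLs on the d side.
- e[1] dept_id=6 → no match; kept with NULLs on the d side.
- e[2] dept_id=5 → no match; kept with NULLs on the d side.
- e[3] dept_id=7 → 1 match(es) in d → 1 row(s).
- 3 row(s) from d found no e partner → padded with NULL.

2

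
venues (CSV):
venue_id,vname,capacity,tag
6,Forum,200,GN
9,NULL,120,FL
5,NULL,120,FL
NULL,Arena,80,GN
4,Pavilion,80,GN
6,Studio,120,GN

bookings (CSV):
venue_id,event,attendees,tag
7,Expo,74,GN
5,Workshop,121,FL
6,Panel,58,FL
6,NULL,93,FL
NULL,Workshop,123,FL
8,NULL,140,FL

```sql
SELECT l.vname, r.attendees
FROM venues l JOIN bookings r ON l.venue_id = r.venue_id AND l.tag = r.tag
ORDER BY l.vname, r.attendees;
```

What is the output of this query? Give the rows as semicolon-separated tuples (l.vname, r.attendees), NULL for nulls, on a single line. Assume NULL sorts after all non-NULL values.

(NULL, 121)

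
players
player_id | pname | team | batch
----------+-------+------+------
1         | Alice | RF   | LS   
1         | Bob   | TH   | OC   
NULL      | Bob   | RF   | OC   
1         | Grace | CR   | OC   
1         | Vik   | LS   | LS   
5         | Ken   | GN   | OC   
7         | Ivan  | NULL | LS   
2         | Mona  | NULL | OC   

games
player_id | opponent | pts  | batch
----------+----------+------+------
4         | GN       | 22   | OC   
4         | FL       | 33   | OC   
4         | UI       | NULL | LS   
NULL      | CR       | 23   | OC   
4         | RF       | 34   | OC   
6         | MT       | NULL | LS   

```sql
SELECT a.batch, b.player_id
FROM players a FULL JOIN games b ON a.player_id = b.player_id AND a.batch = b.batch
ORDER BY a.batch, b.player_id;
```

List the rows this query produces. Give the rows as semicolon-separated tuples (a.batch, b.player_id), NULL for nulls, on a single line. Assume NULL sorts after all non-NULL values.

FULL OUTER JOIN keeps every row from both sides; unmatched rows get NULL for the other side's columns.
Matching on a.player_id = b.player_id AND a.batch = b.batch. A NULL in a compared column never satisfies the condition.
- a (player_id=1, batch=LS) has no partner → padded with NULL.
- a (player_id=1, batch=OC) has no partner → padded with NULL.
- a (player_id=NULL, batch=OC) has no partner → padded with NULL.
- a (player_id=1, batch=OC) has no partner → padded with NULL.
- a (player_id=1, batch=LS) has no partner → padded with NULL.
- a (player_id=5, batch=OC) has no partner → padded with NULL.
- a (player_id=7, batch=LS) has no partner → padded with NULL.
- a (player_id=2, batch=OC) has no partner → padded with NULL.
- plus 6 unmatched b row(s), each kept with NULL a columns.

(LS, NULL); (LS, NULL); (LS, NULL); (OC, NULL); (OC, NULL); (OC, NULL); (OC, NULL); (OC, NULL); (NULL, 4); (NULL, 4); (NULL, 4); (NULL, 4); (NULL, 6); (NULL, NULL)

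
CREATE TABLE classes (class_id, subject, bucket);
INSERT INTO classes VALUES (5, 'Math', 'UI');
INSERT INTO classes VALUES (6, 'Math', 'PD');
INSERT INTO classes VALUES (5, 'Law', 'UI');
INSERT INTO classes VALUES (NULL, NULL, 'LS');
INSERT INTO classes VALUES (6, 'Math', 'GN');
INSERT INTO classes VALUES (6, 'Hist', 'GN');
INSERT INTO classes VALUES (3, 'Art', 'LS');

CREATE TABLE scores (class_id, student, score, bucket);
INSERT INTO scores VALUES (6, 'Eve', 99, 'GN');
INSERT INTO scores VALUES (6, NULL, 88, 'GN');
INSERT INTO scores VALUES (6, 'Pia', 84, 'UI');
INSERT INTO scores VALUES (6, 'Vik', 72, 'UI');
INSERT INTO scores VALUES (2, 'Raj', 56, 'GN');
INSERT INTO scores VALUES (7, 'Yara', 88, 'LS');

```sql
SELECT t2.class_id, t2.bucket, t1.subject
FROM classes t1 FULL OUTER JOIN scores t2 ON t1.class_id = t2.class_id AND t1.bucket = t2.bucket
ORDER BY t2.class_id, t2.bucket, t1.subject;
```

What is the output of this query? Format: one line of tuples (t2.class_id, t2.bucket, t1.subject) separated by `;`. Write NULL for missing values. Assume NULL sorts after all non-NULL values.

FULL OUTER JOIN keeps every row from both sides; unmatched rows get NULL for the other side's columns.
Matching on t1.class_id = t2.class_id AND t1.bucket = t2.bucket. A NULL in a compared column never satisfies the condition.
- class_id=5, bucket=UI: no t2 row matches, row kept with t2 columns NULL.
- class_id=6, bucket=PD: no t2 row matches, row kept with t2 columns NULL.
- class_id=5, bucket=UI: no t2 row matches, row kept with t2 columns NULL.
- class_id=NULL, bucket=LS: no t2 row matches, row kept with t2 columns NULL.
- class_id=6, bucket=GN: 2 matching t2 row(s), so 2 row(s) emitted.
- class_id=6, bucket=GN: 2 matching t2 row(s), so 2 row(s) emitted.
- class_id=3, bucket=LS: no t2 row matches, row kept with t2 columns NULL.
- 4 t2 row(s) had no t1 match → kept, t1 columns NULL.

(2, GN, NULL); (6, GN, Hist); (6, GN, Hist); (6, GN, Math); (6, GN, Math); (6, UI, NULL); (6, UI, NULL); (7, LS, NULL); (NULL, NULL, Art); (NULL, NULL, Law); (NULL, NULL, Math); (NULL, NULL, Math); (NULL, NULL, NULL)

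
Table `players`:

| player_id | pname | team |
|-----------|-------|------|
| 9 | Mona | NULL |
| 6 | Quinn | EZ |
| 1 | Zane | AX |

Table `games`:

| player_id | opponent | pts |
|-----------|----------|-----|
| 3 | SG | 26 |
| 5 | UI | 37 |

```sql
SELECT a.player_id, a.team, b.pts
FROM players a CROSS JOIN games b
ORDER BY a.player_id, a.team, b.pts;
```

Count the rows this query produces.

CROSS JOIN pairs every row of `players` with every row of `games`: 3 × 2 = 6 rows.

6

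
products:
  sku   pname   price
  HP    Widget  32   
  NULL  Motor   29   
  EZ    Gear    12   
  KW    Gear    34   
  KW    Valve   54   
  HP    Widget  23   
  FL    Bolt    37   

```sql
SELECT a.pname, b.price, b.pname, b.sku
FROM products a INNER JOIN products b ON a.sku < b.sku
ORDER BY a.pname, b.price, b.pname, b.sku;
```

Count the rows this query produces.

13

INNER JOIN keeps only pairs where the ON condition holds.
Matching on a.sku < b.sku. A NULL in a compared column never satisfies the condition.
- a row (sku=HP): matches 2 b row(s) → 2 output row(s).
- a row (sku=NULL): no match → dropped.
- a row (sku=EZ): matches 5 b row(s) → 5 output row(s).
- a row (sku=KW): no match → dropped.
- a row (sku=KW): no match → dropped.
- a row (sku=HP): matches 2 b row(s) → 2 output row(s).
- a row (sku=FL): matches 4 b row(s) → 4 output row(s).
Total: 13 rows.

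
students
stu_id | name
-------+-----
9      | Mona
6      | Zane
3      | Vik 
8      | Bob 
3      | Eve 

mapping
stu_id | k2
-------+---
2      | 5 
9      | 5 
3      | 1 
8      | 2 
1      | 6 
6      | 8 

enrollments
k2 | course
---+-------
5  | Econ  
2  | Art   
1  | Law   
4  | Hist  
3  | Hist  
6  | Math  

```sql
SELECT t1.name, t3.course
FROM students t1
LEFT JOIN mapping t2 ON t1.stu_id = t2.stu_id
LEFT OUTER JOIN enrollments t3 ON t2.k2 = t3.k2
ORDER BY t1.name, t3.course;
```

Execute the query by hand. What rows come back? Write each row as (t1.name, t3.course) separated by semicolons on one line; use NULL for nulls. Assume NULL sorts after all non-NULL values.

(Bob, Art); (Eve, Law); (Mona, Econ); (Vik, Law); (Zane, NULL)

Evaluate left to right. First `students t1 LEFT JOIN mapping t2` on stu_id: 5 row(s).
Then LEFT JOIN `enrollments t3` on k2: each of those 5 rows is kept; rows whose t2.k2 has no match in t3 get NULL for t3's columns.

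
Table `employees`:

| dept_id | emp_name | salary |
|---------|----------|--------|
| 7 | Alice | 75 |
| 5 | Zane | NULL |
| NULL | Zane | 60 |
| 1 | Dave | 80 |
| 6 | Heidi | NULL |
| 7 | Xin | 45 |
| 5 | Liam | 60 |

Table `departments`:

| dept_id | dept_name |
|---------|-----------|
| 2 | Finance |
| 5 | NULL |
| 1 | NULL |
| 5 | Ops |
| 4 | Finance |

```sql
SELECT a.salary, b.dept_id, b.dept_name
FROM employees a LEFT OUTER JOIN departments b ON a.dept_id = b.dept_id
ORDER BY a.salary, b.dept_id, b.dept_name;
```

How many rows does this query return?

LEFT JOIN keeps every row from `employees`; unmatched rows get NULL for `departments`'s columns.
Matching on a.dept_id = b.dept_id. A NULL in a compared column never satisfies the condition.
- a row (dept_id=7): no match → kept, b columns NULL.
- a row (dept_id=5): matches 2 b row(s) → 2 output row(s).
- a row (dept_id=NULL): no match → kept, b columns NULL.
- a row (dept_id=1): matches 1 b row(s) → 1 output row(s).
- a row (dept_id=6): no match → kept, b columns NULL.
- a row (dept_id=7): no match → kept, b columns NULL.
- a row (dept_id=5): matches 2 b row(s) → 2 output row(s).
Total: 5 matched + 4 padded = 9 rows.

9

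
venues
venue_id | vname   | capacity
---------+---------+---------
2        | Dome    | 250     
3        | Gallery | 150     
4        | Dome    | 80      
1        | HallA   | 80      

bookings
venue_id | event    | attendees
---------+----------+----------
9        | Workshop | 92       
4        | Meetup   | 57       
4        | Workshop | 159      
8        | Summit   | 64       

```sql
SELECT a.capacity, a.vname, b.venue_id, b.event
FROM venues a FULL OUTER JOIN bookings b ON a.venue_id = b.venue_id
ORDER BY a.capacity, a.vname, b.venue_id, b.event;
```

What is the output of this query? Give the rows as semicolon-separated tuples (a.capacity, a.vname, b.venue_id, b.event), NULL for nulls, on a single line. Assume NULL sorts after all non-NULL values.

FULL OUTER JOIN keeps every row from both sides; unmatched rows get NULL for the other side's columns.
Matching on a.venue_id = b.venue_id.
Matched pairs: 2; unmatched a rows kept: 3; unmatched b rows kept: 2.

(80, Dome, 4, Meetup); (80, Dome, 4, Workshop); (80, HallA, NULL, NULL); (150, Gallery, NULL, NULL); (250, Dome, NULL, NULL); (NULL, NULL, 8, Summit); (NULL, NULL, 9, Workshop)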